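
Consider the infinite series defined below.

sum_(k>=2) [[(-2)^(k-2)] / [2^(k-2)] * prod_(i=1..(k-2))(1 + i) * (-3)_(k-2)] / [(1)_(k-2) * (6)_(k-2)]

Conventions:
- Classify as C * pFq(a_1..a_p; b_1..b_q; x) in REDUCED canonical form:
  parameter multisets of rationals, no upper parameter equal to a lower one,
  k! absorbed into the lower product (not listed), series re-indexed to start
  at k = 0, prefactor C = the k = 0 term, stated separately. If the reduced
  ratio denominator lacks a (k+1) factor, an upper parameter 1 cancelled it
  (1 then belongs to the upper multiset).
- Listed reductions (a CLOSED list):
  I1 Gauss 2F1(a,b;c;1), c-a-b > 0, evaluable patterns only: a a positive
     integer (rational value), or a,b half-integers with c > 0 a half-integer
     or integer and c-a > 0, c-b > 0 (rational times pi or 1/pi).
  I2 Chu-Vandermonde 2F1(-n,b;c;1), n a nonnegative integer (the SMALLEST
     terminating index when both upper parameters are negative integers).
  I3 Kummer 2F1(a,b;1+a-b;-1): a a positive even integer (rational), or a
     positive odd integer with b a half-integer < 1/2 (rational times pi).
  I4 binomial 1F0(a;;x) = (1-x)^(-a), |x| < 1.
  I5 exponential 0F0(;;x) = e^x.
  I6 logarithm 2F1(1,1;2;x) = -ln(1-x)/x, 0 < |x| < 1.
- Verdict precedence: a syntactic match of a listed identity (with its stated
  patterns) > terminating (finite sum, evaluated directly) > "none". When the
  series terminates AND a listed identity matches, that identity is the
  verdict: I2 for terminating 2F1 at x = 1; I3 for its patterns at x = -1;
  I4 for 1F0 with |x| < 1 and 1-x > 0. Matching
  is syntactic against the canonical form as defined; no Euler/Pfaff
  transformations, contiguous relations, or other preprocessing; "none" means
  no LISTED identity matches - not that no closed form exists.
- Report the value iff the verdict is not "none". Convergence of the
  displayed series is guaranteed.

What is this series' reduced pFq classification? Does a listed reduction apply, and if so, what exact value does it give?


Reduced: x = -1, 2F1, upper = {-3, 2}, lower = {6}, C = 1. Verdict: Kummer (I3) fires (x = -1; c = 6 equals 1+a-b for upper {-3, 2}: listed pattern). Hence: 5/2.

Key observation: x = (-1) and (1)_k (C = 1, x = -1) is k! itself.
Adjacent-term ratio: r(k) = (-1) * (k-3) (k+2) / [(k+6) (k+1)] - rational in k. x = (-1); t_0 = 1; negate the roots.


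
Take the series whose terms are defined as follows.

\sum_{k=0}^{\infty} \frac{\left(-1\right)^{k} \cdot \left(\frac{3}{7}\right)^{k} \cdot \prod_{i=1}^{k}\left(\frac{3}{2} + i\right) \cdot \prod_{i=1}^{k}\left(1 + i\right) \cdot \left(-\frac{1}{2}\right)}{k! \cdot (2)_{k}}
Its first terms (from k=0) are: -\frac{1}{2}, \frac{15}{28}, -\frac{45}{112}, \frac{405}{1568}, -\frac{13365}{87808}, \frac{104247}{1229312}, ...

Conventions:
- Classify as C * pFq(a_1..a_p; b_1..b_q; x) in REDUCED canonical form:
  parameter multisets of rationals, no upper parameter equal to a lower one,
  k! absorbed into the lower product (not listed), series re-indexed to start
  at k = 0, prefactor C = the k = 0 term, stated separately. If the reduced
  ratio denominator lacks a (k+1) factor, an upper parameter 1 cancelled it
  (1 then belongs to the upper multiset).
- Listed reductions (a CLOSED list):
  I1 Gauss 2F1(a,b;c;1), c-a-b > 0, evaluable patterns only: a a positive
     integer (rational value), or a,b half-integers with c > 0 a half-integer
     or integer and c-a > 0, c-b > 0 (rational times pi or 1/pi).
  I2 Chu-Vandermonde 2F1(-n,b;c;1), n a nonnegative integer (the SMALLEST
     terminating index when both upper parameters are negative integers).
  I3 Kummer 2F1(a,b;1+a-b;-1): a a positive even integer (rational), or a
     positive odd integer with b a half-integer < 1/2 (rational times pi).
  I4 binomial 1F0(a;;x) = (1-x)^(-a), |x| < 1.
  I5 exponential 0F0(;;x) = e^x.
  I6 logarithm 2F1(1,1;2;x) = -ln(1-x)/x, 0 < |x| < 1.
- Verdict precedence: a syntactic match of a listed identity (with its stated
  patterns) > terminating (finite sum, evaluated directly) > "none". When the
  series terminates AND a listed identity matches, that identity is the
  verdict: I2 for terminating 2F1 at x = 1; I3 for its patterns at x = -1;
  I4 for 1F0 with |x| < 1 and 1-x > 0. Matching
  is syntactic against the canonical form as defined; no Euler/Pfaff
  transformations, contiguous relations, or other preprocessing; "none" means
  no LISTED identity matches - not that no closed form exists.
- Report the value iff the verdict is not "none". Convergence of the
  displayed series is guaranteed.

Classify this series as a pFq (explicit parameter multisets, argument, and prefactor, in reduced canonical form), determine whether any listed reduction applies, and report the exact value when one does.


Prefactor -\frac{1}{2}, argument -\frac{3}{7}: 1F0 with upper {\frac{5}{2}} over lower {-}. Verdict at x = -\frac{3}{7}: the I4 binomial reduction matches (the 1F0 binomial series: exponent -5/2, x = -\frac{3}{7}). Its exact value is \left(-\frac{1}{2}\right) \cdot \left(\frac{10}{7}\right)^{-\frac{5}{2}}.

First insight: x = -\frac{3}{7} and the parameter 2 appears in both the upper and lower lists and cancels.
Adjacent-term ratio: r(k) = -\frac{3}{7} * (k+\frac{5}{2}) / [(k+1)] ; factor over Q: parameters, x = -\frac{3}{7}, and C = -\frac{1}{2}.


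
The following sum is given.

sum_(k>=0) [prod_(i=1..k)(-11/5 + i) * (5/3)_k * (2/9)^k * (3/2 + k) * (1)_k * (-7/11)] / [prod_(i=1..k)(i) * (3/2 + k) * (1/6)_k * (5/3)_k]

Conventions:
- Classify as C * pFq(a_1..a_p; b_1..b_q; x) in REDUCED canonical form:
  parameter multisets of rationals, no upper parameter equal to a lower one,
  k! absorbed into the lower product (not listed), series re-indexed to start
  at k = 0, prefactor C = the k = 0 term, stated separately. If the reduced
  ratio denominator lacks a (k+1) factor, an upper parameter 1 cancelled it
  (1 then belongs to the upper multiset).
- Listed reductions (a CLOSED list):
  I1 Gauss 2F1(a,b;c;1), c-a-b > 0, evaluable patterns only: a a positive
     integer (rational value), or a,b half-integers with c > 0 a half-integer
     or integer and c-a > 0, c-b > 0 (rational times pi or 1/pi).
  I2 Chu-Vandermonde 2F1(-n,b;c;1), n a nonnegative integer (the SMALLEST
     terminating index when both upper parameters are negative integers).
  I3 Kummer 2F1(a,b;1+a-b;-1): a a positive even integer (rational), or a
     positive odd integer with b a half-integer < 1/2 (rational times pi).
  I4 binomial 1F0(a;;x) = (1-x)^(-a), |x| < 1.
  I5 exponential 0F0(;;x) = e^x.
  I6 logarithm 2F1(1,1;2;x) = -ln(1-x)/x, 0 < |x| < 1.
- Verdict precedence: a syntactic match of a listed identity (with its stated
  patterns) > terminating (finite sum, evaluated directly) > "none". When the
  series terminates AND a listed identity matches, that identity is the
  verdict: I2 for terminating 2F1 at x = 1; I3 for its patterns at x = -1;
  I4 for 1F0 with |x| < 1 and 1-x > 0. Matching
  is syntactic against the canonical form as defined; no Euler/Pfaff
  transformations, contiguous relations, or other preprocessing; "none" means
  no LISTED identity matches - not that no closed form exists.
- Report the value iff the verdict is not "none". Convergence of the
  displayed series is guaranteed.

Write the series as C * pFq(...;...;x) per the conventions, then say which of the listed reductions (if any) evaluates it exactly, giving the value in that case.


The tell: with t_0 = -7/11, the product of the first k integers (prefactor -7/11) is k!.
Step ratio: r(k) = (2/9) * (k-6/5) (k+1) / [(k+1/6) (k+1)] ; factor over Q: parameters, x = (2/9), and C = -7/11.

Prefactor -7/11, argument 2/9: 2F1 with upper {-6/5, 1} over lower {1/6}. Verdict: none. No listed pattern accepts 2F1(-6/5, 1; 1/6; 2/9).


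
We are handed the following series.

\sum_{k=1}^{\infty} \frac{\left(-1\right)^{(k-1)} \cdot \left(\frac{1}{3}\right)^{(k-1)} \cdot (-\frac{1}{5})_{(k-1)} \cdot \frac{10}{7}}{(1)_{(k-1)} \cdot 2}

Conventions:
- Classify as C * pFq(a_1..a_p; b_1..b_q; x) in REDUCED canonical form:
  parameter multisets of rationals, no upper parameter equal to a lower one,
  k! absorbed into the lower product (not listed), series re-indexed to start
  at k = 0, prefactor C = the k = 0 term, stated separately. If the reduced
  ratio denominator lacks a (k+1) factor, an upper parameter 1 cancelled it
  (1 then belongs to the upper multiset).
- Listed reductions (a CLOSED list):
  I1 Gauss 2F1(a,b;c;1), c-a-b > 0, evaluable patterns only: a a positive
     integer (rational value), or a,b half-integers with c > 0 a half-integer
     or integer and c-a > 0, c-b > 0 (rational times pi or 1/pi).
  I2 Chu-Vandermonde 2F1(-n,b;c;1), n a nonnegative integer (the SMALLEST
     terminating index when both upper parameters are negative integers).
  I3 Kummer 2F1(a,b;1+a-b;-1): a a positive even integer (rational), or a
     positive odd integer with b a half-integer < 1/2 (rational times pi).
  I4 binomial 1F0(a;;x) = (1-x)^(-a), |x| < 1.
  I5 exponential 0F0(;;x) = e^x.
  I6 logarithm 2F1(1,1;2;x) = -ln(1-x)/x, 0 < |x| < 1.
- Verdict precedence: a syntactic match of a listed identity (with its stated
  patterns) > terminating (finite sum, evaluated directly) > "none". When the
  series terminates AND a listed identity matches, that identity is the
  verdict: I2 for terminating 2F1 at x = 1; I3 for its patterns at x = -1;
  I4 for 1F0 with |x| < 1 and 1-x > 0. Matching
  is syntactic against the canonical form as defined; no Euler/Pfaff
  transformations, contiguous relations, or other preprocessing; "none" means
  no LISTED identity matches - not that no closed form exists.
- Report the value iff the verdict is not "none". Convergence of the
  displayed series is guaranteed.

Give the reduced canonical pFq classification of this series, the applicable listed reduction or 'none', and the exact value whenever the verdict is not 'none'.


This is \frac{5}{7} * 1F0(-\frac{1}{5}; -; -\frac{1}{3}) in reduced canonical form. Verdict at x = -\frac{1}{3}: the I4 binomial reduction matches (the 1F0 binomial series: exponent 1/5, x = -\frac{1}{3}). Value: \frac{5}{7} \cdot \left(\frac{4}{3}\right)^{\frac{1}{5}}.

Key step: with t_0 = \frac{5}{7}, the (-1)^k factor (C = 5/7) folds into the argument's sign.
Ratio: r(k) = -\frac{1}{3} * (k-\frac{1}{5}) / [(k+1)] - rational; roots negated = parameters, x = -\frac{1}{3}, C = \frac{5}{7}.


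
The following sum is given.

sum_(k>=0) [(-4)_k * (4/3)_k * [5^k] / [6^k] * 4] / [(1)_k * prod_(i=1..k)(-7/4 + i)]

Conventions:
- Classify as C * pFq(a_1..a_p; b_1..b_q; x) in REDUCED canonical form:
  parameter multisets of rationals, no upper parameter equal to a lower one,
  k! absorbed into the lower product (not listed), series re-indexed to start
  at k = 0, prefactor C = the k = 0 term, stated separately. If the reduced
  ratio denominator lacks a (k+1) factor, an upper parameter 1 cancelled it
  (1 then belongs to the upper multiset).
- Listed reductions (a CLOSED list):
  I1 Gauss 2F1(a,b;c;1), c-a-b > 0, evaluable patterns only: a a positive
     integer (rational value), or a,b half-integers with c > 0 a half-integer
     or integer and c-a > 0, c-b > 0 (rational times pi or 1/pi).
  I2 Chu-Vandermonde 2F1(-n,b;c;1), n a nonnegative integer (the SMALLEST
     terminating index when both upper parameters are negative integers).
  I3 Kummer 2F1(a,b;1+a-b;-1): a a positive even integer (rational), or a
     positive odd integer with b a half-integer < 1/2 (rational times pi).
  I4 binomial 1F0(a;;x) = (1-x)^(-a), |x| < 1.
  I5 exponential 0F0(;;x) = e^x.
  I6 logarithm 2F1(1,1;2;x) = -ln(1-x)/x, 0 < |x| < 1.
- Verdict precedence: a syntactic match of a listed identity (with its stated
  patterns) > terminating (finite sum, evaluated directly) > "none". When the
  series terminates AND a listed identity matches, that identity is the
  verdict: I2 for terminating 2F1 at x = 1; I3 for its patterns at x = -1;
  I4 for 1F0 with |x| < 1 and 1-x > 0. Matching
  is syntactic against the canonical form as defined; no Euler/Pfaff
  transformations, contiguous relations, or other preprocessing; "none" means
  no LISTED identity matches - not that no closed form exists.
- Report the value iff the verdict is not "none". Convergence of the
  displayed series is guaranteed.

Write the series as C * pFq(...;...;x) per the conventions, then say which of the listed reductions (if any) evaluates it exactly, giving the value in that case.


Classification (C = 4): 2F1 with upper {-4, 4/3}, lower {-3/4}, argument x = 5/6. Verdict: terminating at k = 4: the factor (-4)_k kills every later term; summing the 5 survivors is exact. Hence: -625172/177147.

The tell: t_0 being 4, (1)_k (prefactor 4) is k! itself.
Adjacent-term ratio: r(k) = (5/6) * (k-4) (k+4/3) / [(k-3/4) (k+1)] - rational; roots negated = parameters, x = (5/6), C = 4.


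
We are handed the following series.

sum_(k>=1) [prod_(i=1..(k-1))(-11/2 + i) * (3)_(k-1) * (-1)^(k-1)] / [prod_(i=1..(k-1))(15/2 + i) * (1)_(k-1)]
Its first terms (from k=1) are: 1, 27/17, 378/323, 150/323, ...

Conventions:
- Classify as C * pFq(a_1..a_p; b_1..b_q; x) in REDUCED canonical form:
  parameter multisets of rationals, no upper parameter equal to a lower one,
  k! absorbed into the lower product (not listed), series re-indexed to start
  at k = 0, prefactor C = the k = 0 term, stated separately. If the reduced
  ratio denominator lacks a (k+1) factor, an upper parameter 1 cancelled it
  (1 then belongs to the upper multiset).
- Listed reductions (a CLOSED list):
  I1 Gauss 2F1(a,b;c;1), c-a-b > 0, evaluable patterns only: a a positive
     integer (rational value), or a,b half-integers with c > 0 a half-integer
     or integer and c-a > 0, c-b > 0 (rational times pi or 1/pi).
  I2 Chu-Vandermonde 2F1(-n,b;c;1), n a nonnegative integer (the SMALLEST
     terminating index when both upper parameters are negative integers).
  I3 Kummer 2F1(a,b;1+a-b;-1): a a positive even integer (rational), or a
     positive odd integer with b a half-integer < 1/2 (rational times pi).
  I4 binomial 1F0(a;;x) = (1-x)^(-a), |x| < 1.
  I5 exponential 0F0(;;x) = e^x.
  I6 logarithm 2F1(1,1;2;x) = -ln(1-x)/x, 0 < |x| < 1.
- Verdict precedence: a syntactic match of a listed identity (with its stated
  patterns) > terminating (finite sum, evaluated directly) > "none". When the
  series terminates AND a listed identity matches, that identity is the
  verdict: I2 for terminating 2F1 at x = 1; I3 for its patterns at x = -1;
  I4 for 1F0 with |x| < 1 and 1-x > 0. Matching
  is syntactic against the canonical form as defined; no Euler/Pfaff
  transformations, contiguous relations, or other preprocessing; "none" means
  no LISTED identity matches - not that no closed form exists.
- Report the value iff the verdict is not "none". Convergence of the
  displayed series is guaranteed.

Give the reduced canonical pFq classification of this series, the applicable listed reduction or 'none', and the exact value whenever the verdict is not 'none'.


Canonical form: C = 1 times 2F1 with upper {-9/2, 3}, lower {17/2}, x = -1. Verdict at x = -1: Kummer's theorem (I3) matches (x = -1; c = 17/2 equals 1+a-b for upper {-9/2, 3}: listed pattern). Hence: (45045/32768) * pi.

First insight: from the first term 1: the lower running product (C = 1) is a rising factorial.
Ratio: r(k) = (-1) * (k-9/2) (k+3) / [(k+17/2) (k+1)] - rational in k. x = (-1); t_0 = 1; negate the roots.


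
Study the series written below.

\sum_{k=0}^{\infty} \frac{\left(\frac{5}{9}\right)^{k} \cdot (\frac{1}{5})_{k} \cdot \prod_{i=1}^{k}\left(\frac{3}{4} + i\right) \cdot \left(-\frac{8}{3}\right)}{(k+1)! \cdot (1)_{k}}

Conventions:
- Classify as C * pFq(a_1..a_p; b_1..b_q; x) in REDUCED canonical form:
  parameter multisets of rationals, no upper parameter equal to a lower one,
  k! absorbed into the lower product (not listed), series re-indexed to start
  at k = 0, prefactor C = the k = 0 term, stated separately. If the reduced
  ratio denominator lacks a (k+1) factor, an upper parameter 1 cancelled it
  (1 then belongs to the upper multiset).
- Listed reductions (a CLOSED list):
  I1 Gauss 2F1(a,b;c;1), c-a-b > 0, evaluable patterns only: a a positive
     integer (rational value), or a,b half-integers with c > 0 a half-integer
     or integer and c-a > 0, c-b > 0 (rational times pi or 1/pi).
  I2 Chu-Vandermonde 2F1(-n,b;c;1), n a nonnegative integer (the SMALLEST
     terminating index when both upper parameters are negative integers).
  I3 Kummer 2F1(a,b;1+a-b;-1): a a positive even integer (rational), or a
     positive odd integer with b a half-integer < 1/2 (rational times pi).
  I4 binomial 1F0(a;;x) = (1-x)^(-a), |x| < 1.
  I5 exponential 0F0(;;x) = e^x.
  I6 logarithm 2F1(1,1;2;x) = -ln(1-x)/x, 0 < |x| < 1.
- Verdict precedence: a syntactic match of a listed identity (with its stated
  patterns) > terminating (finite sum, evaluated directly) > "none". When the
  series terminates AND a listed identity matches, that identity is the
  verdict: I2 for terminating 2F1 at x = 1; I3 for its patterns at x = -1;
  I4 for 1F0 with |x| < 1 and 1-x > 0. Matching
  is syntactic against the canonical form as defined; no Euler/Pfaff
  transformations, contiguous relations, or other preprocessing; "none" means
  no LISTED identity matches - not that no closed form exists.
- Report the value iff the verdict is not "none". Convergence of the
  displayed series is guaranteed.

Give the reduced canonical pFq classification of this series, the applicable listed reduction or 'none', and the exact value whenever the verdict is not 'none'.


Canonical form: C = -\frac{8}{3} times 2F1 with upper {\frac{1}{5}, \frac{7}{4}}, lower {2}, x = \frac{5}{9}. Verdict: none. Every listed pattern misses the 2F1 form at \frac{5}{9}, upper {\frac{1}{5}, \frac{7}{4}}.

Key observation: x = \frac{5}{9} and the denominator's factorial ratio (C = -8/3) is a lower Pochhammer.
Adjacent-term ratio: r(k) = \frac{5}{9} * (k+\frac{1}{5}) (k+\frac{7}{4}) / [(k+2) (k+1)] - rational; roots negated = parameters, x = \frac{5}{9}, C = -\frac{8}{3}.


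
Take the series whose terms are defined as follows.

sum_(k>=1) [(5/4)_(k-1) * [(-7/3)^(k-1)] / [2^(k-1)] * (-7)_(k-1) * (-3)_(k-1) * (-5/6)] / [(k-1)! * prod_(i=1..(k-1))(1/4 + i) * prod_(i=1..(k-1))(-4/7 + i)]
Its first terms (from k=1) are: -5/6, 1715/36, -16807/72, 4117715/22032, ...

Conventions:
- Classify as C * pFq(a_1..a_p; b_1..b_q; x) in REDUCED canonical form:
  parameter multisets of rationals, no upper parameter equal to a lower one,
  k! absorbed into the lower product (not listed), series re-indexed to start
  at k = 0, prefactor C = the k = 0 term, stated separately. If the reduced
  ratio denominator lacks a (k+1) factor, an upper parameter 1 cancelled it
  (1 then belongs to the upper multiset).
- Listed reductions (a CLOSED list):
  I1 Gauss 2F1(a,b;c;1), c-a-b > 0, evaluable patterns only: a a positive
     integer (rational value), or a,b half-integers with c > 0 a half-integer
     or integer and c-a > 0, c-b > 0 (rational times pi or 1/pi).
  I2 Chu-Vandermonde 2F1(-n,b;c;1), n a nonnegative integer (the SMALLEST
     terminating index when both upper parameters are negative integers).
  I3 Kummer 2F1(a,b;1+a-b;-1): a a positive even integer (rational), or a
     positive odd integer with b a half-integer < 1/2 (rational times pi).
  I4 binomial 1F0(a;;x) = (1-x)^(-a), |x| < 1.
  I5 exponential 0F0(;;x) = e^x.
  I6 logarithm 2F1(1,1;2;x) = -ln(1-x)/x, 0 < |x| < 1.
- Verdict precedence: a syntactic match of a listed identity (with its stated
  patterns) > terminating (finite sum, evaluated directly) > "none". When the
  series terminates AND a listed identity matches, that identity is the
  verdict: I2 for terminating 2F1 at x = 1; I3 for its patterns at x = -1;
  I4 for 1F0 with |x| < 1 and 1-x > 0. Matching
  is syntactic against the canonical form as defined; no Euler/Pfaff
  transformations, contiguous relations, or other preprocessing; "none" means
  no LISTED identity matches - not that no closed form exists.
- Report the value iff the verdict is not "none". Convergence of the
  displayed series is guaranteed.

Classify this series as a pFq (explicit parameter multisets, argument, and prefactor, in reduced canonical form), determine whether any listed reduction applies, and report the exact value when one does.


Canonical form: C = -5/6 times 2F1 with upper {-7, -3}, lower {3/7}, x = -7/6. Verdict: terminating. (-3)_k vanishes past k = 3, leaving a 4-term sum, computed directly. Sum: 5993/22032.

Structural cue: t_0 being -5/6, the two k-th powers (prefactor -5/6) combine into one argument.
Adjacent-term ratio: r(k) = (-7/6) * (k-7) (k-3) / [(k+3/7) (k+1)] - rational in k, leading ratio (-7/6); with t_0 = -5/6, classification follows.


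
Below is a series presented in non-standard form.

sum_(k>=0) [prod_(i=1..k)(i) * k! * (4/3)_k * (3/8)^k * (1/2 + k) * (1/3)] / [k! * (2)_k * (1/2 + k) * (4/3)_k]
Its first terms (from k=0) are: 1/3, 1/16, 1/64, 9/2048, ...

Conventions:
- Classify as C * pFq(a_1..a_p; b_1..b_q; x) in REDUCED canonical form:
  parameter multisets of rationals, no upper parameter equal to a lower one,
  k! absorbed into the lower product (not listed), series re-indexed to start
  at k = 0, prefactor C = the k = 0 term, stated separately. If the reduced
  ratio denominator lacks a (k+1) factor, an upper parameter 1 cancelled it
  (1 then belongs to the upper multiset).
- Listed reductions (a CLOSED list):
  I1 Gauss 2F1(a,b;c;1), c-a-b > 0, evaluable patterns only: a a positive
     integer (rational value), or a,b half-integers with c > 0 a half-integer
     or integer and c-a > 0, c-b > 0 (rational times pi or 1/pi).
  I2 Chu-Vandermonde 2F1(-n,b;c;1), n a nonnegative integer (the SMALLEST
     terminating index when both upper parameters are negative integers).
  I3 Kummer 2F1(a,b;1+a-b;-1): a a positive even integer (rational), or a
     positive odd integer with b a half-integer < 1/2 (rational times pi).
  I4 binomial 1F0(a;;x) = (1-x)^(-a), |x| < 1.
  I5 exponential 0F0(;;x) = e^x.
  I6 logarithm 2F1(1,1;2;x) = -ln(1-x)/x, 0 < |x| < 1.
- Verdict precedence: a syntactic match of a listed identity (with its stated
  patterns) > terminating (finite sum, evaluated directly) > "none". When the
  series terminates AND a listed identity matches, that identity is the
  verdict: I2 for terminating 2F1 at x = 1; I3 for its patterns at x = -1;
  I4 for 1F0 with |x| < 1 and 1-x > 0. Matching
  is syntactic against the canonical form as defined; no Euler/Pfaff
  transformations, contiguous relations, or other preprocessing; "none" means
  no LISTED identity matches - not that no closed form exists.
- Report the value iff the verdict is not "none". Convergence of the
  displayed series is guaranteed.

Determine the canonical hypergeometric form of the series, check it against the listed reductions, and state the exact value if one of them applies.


Canonical form: C = 1/3 times 2F1 with upper {1, 1}, lower {2}, x = 3/8. Verdict: logarithm (I6) applies (the logarithm: parameters (1,1;2), x = 3/8). Exact value: (-8/9) * ln(5/8).

Structural cue: from the first term 1/3: the parameter 4/3 appears in both the upper and lower lists and cancels (alongside the other common factor).
Ratio: r(k) = (3/8) * (k+1) (k+1) / [(k+2) (k+1)] - rational in k. x = (3/8); t_0 = 1/3; negate the roots.


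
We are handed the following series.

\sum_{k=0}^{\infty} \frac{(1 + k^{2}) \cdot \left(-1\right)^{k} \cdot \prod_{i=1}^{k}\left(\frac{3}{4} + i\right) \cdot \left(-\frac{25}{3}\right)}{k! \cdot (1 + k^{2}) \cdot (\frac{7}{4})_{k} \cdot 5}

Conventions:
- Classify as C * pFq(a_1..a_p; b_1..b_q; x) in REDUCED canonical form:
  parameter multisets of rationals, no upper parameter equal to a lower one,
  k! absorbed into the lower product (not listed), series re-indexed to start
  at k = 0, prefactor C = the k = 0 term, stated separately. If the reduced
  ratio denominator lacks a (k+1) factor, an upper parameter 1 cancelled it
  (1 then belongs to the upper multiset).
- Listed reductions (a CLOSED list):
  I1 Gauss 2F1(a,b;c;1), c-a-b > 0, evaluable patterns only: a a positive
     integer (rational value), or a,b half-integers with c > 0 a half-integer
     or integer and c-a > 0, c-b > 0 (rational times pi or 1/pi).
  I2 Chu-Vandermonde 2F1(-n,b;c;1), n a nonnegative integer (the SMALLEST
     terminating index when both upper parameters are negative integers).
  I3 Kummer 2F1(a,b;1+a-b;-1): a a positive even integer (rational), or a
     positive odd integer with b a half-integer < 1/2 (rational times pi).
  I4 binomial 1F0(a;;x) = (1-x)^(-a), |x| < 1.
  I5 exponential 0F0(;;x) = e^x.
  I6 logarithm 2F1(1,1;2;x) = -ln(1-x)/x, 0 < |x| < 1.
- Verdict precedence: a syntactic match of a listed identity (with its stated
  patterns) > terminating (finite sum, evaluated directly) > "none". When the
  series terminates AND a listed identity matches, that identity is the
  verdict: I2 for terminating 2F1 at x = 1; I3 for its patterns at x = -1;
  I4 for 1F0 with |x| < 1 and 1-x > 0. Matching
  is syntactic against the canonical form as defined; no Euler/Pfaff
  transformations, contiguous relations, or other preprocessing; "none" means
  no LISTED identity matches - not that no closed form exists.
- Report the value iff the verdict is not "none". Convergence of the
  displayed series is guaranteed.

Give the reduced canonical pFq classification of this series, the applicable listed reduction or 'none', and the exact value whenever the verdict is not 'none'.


Canonical form: C = -\frac{5}{3} times 0F0 with upper {-}, lower {-}, x = -1. Verdict: this is the exponential series (I5) (the 0F0 exponential series at x = -1). Exact value: \left(-\frac{5}{3}\right) \cdot e^{-1}.

The tell: from the first term -\frac{5}{3}: the parameter 7/4 appears in both the upper and lower lists and cancels (alongside the other common factor).
Adjacent-term ratio: r(k) = -1 * 1 / [(k+1)] - poly over poly, x = -1 from leading terms; C = -\frac{5}{3} at k = 0.


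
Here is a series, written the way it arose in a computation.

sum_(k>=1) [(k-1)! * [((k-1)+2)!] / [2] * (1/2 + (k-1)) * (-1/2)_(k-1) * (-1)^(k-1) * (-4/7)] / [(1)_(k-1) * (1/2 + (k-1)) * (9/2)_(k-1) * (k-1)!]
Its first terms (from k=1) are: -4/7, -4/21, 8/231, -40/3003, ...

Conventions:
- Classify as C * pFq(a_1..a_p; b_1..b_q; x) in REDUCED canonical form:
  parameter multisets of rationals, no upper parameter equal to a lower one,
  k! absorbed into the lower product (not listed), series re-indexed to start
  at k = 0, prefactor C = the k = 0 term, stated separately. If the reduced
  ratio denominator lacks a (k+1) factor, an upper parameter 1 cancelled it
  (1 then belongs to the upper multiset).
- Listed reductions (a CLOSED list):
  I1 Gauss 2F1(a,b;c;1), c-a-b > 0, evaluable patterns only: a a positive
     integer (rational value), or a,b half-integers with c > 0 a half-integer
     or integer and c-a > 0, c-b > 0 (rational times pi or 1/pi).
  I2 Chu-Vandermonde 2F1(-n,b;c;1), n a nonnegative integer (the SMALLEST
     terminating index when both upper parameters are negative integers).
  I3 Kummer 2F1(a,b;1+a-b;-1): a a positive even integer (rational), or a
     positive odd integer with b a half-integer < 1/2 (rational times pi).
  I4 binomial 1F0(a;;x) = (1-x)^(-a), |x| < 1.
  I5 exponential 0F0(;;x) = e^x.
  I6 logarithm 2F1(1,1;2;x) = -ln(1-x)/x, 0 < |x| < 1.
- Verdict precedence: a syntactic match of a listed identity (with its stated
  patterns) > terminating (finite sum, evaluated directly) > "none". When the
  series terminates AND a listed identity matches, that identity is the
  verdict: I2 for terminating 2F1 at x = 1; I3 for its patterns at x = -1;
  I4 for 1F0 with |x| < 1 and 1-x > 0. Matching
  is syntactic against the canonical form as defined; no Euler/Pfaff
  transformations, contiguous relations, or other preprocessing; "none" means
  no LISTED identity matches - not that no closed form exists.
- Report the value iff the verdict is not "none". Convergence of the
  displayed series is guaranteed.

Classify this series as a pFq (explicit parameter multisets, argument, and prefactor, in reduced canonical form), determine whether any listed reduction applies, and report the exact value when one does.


With C = -4/7: the canonical form is 2F1(-1/2, 3; 9/2; -1). Verdict: Kummer (I3) applies (x = -1; c = 9/2 equals 1+a-b for upper {-1/2, 3}: listed pattern). Value: (-15/64) * pi.

Key observation: x = (-1) and the factorial ratio (C = -4/7, x = -1) (k+a-1)!/(a-1)! is a rising factorial (a)_k.
Adjacent-term ratio: r(k) = (-1) * (k-1/2) (k+3) / [(k+9/2) (k+1)] - rational in k. x = (-1); t_0 = -4/7; negate the roots.


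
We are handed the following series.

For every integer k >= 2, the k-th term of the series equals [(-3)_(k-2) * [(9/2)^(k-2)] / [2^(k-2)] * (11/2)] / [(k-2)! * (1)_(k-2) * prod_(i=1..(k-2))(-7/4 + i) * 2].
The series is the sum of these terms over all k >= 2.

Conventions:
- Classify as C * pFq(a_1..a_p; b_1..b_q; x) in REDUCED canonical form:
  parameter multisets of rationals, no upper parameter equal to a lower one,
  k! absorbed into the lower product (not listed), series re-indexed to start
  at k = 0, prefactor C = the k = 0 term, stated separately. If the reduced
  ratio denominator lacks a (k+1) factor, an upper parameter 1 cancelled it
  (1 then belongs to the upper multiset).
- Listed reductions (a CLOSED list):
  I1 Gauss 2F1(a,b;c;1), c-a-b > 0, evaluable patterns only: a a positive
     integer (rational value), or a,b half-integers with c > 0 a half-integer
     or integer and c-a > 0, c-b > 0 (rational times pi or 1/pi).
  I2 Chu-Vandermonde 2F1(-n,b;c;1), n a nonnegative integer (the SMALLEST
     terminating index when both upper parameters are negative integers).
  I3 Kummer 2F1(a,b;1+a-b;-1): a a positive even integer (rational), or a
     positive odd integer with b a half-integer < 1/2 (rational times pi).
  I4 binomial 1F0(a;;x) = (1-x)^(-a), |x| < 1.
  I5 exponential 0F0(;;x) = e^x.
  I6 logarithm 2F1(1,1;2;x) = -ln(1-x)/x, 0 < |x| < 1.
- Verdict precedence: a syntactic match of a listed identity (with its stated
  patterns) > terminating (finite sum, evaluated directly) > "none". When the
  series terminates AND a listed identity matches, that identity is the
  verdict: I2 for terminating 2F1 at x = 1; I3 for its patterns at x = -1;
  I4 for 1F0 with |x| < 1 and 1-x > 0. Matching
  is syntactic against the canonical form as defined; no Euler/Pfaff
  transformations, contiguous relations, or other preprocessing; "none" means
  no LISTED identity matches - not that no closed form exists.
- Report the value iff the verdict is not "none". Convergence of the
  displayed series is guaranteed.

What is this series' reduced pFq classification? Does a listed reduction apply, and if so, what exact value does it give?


Structural cue: x = (9/4) and the two k-th powers (C = 11/4) combine into one argument.
Consecutive-term ratio: r(k) = (9/4) * (k-3) / [(k-3/4) (k+1) (k+1)] ; factor over Q: parameters, x = (9/4), and C = 11/4.

x = 9/4 here; the reduced form reads 1F2, upper {-3}, lower {-3/4, 1}, C = 11/4. Verdict: terminating. With -3 upstairs the series is a 4-term polynomial sum; evaluated term by term. Exact value: -308/5.


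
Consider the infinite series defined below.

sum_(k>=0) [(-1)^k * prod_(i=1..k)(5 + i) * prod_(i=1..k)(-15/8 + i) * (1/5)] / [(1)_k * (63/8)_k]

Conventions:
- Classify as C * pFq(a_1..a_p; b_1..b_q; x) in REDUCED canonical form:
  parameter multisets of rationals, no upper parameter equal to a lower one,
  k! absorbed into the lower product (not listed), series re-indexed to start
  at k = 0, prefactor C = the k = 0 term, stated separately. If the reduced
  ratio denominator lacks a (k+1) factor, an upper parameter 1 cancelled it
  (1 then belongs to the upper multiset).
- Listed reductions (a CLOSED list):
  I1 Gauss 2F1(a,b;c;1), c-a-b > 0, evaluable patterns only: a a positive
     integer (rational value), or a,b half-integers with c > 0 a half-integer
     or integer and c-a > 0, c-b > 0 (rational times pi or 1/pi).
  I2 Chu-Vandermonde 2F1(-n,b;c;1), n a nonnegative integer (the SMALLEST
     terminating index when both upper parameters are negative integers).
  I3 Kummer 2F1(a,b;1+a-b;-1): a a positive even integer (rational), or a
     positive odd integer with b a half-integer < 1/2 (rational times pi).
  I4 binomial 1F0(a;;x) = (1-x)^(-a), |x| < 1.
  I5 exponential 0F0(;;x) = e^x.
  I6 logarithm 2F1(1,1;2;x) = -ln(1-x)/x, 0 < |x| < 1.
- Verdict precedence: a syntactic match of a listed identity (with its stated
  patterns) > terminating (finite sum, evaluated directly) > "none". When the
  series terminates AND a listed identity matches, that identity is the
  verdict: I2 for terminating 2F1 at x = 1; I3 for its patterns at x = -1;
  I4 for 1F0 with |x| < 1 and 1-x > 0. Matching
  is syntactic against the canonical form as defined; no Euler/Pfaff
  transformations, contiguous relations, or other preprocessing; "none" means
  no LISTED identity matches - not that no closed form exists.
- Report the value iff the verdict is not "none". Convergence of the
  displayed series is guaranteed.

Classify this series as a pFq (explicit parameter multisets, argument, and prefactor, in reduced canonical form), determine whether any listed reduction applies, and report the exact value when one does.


Canonical form: C = 1/5 times 2F1 with upper {-7/8, 6}, lower {63/8}, x = -1. Verdict: Kummer (I3) applies (x = -1; c = 63/8 equals 1+a-b for upper {-7/8, 6}: listed pattern). Its exact value is 6721/20480.

Key step: from the first term 1/5: the running product (C = 1/5, x = -1) telescopes to a rising factorial.
Adjacent-term ratio: r(k) = (-1) * (k-7/8) (k+6) / [(k+63/8) (k+1)] - poly over poly, x = (-1) from leading terms; C = 1/5 at k = 0.


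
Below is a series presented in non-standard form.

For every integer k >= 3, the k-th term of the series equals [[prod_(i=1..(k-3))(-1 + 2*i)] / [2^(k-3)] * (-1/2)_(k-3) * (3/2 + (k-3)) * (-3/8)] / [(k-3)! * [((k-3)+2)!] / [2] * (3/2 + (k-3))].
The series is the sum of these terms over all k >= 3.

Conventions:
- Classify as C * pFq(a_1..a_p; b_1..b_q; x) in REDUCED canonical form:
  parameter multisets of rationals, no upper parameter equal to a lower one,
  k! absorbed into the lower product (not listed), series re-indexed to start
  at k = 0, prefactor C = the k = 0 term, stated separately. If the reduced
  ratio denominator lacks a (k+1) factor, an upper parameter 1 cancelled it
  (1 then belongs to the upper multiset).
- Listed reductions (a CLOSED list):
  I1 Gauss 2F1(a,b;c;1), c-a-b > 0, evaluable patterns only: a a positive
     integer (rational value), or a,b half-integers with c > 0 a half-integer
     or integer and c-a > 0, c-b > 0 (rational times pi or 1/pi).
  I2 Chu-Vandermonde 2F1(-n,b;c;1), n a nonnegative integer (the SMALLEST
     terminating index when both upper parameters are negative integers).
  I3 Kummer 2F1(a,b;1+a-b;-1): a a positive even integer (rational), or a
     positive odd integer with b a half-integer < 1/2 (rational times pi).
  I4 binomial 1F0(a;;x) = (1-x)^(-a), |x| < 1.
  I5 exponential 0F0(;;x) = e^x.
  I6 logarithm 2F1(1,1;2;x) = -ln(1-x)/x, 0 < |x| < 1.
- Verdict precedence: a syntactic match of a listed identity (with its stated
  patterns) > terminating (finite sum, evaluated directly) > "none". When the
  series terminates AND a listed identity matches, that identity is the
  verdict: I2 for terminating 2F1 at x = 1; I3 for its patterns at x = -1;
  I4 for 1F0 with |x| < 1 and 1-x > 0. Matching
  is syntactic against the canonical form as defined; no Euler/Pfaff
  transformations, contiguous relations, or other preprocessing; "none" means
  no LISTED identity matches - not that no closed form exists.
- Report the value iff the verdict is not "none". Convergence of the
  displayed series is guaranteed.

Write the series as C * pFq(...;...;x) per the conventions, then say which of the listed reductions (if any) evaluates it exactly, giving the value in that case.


At argument 1: a 2F1 with upper {-1/2, 1/2}, lower {3}, scaled by C = -3/8. Verdict: Gauss's theorem I1 (half-integer case) applies (x = 1; upper {-1/2, 1/2} half-integers, c = 3 in the evaluable pattern). Sum: (-16/15) / pi.

The tell: x = 1 and k + 3/2 divides numerator and denominator alike; prefactor -3/8 after cancelling.
Term ratio: r(k) = 1 * (k-1/2) (k+1/2) / [(k+3) (k+1)] ; factor over Q: parameters, x = 1, and C = -3/8.


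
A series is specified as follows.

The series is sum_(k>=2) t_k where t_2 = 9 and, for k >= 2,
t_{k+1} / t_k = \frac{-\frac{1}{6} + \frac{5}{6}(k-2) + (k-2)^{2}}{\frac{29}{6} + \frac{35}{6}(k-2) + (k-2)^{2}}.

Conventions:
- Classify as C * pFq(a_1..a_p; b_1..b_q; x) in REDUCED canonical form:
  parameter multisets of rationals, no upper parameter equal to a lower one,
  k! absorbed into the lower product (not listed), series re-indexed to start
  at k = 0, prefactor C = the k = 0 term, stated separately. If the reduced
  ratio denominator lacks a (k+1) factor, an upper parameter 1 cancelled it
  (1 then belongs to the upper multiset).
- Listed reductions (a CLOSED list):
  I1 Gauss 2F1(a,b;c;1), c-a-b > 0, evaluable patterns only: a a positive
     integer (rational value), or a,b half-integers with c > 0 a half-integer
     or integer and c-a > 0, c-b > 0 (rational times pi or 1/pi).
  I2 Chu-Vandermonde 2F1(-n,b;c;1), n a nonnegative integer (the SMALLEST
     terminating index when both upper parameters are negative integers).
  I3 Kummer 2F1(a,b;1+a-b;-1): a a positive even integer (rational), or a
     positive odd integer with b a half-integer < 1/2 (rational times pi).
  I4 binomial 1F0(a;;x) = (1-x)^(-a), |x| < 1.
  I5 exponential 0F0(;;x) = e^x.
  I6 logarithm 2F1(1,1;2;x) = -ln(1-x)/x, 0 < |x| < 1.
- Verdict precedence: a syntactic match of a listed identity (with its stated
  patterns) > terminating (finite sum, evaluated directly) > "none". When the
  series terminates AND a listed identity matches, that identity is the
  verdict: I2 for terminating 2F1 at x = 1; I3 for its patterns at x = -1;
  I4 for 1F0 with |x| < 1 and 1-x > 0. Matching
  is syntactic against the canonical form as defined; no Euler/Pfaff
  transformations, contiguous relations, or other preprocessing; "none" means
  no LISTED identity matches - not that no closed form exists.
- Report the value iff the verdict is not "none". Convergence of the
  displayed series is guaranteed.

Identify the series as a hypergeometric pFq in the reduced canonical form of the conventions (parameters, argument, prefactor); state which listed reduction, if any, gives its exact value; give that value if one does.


x = 1 here; the reduced form reads 2F1, upper {-\frac{1}{6}, 1}, lower {\frac{29}{6}}, C = 9. Verdict (x = 1): Gauss's theorem (I1) applies (x = 1: the Gamma ratio telescopes since c-a-b = 4 > 0 and a = 1 in Z>0). Value: \frac{69}{8}.

The tell: t_0 = 9 here, and the expanded ratio factors over Q; C = 9, roots give parameters.
Adjacent-term ratio: r(k) = 1 * (k-\frac{1}{6}) (k+1) / [(k+\frac{29}{6}) (k+1)] - rational; roots negated = parameters, x = 1, C = 9.


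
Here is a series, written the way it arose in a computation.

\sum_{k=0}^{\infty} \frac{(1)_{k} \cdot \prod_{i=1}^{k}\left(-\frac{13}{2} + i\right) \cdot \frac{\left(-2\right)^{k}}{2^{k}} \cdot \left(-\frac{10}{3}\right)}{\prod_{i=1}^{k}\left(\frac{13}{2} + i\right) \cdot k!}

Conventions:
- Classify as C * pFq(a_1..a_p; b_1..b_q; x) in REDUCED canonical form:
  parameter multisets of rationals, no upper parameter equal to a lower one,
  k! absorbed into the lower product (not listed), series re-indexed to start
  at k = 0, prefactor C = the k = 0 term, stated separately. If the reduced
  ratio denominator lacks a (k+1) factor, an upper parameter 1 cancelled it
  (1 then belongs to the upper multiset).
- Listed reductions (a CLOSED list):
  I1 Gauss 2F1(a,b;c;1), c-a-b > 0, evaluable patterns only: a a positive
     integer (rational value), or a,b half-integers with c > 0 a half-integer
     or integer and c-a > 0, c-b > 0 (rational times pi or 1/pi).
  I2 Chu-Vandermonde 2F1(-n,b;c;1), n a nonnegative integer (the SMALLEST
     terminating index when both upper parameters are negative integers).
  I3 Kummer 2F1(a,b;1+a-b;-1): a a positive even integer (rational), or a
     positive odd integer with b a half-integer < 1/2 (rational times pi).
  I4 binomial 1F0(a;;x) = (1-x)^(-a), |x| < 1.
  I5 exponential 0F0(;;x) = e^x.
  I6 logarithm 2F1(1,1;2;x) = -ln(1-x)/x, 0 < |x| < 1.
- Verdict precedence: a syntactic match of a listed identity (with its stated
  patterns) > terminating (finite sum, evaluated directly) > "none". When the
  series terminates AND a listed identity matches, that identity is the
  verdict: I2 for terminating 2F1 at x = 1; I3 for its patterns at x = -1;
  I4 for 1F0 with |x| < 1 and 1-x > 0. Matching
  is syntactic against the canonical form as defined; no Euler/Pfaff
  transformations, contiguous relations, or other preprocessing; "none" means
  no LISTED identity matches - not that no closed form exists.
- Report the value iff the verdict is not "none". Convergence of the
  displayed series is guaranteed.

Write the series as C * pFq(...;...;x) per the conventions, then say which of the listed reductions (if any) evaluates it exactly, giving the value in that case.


x = -1 here; the reduced form reads 2F1, upper {-\frac{11}{2}, 1}, lower {\frac{15}{2}}, C = -\frac{10}{3}. Verdict: the Kummer evaluation I3 applies (x = -1; c = \frac{15}{2} equals 1+a-b for upper {-\frac{11}{2}, 1}: listed pattern). Sum: \left(-\frac{5005}{2048}\right) \cdot \pi.

Key step: t_0 being -\frac{10}{3}, the two k-th powers (C = -10/3) combine into one argument.
Step ratio: r(k) = -1 * (k-\frac{11}{2}) (k+1) / [(k+\frac{15}{2}) (k+1)] - rational; roots negated = parameters, x = -1, C = -\frac{10}{3}.
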